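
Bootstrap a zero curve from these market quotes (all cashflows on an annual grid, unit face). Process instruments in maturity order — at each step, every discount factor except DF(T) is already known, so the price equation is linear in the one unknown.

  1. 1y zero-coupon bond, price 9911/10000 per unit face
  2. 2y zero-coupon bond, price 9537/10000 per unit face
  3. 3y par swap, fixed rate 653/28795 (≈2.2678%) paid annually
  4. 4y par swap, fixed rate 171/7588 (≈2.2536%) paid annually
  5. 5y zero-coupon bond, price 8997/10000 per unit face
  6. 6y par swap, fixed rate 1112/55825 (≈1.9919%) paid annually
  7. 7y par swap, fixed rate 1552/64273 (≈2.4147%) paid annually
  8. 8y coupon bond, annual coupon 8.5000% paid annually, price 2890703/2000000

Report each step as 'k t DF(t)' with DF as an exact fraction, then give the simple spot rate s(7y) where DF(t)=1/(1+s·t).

step 1 [1y] zero: DF = P = 9911/10000 ≈ 0.991100
step 2 [2y] zero: DF = P = 9537/10000 ≈ 0.953700
step 3 [3y] swap r/1=653/28795: DF=(1 − 653/28795·(0.991100+0.953700))/(1+653/28795) = 9347/10000 ≈ 0.934700
step 4 [4y] swap r/1=171/7588: DF=(1 − 171/7588·(0.991100+0.953700+0.934700))/(1+171/7588) = 1829/2000 ≈ 0.914500
step 5 [5y] zero: DF = P = 8997/10000 ≈ 0.899700
step 6 [6y] swap r/1=1112/55825: DF=(1 − 1112/55825·(0.991100+0.953700+0.934700+0.914500+0.899700))/(1+1112/55825) = 1111/1250 ≈ 0.888800
step 7 [7y] swap r/1=1552/64273: DF=(1 − 1552/64273·(0.991100+0.953700+0.934700+0.914500+0.899700+0.888800))/(1+1552/64273) = 528/625 ≈ 0.844800
step 8 [8y] bond c/1=17/200: DF=(2890703/2000000 − 17/200·(0.991100+0.953700+0.934700+0.914500+0.899700+0.888800+0.844800))/(1+17/200) = 4143/5000 ≈ 0.828600

1 1 9911/10000
2 2 9537/10000
3 3 9347/10000
4 4 1829/2000
5 5 8997/10000
6 6 1111/1250
7 7 528/625
8 8 4143/5000
s(7y) = (1/(528/625) − 1)/(7) = 97/3696 ≈ 2.6245%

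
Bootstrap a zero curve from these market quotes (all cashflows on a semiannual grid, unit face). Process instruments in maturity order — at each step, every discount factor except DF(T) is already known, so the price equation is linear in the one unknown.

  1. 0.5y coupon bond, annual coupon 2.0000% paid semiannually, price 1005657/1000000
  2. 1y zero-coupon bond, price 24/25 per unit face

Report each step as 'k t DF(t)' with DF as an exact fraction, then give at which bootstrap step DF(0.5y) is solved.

1 1/2 9957/10000
2 1 24/25
DF(0.5y) is solved at step 1

step 1 [0.5y] bond c/2=1/100: DF=(1005657/1000000 − 1/100·(0))/(1+1/100) = 9957/10000 ≈ 0.995700
step 2 [1y] zero: DF = P = 24/25 ≈ 0.960000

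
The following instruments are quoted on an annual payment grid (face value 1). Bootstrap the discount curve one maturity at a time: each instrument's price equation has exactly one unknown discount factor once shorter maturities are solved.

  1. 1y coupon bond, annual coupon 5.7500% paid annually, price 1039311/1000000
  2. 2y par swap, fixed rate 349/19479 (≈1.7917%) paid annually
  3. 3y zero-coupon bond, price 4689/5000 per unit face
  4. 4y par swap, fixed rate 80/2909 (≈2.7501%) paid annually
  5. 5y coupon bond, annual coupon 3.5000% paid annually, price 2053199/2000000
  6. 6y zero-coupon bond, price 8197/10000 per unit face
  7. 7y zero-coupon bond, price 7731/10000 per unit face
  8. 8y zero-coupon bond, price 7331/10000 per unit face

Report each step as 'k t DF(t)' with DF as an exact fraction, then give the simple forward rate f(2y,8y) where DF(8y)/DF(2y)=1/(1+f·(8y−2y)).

1 1 2457/2500
2 2 9651/10000
3 3 4689/5000
4 4 112/125
5 5 108/125
6 6 8197/10000
7 7 7731/10000
8 8 7331/10000
f(2y,8y) = ((9651/10000)/(7331/10000) − 1)/(6) = 1160/21993 ≈ 5.2744%

step 1 [1y] bond c/1=23/400: DF=(1039311/1000000 − 23/400·(0))/(1+23/400) = 2457/2500 ≈ 0.982800
step 2 [2y] swap r/1=349/19479: DF=(1 − 349/19479·(0.982800))/(1+349/19479) = 9651/10000 ≈ 0.965100
step 3 [3y] zero: DF = P = 4689/5000 ≈ 0.937800
step 4 [4y] swap r/1=80/2909: DF=(1 − 80/2909·(0.982800+0.965100+0.937800))/(1+80/2909) = 112/125 ≈ 0.896000
step 5 [5y] bond c/1=7/200: DF=(2053199/2000000 − 7/200·(0.982800+0.965100+0.937800+0.896000))/(1+7/200) = 108/125 ≈ 0.864000
step 6 [6y] zero: DF = P = 8197/10000 ≈ 0.819700
step 7 [7y] zero: DF = P = 7731/10000 ≈ 0.773100
step 8 [8y] zero: DF = P = 7331/10000 ≈ 0.733100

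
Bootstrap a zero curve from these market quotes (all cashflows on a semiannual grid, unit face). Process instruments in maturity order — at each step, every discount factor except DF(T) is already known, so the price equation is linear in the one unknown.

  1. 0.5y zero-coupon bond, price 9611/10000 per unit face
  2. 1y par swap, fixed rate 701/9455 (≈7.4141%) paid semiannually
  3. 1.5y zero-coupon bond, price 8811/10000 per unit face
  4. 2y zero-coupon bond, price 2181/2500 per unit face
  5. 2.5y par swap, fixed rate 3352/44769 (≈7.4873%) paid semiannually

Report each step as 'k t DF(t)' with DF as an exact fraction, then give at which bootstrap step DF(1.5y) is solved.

1 1/2 9611/10000
2 1 9299/10000
3 3/2 8811/10000
4 2 2181/2500
5 5/2 2081/2500
DF(1.5y) is solved at step 3

step 1 [0.5y] zero: DF = P = 9611/10000 ≈ 0.961100
step 2 [1y] swap r/2=701/18910: DF=(1 − 701/18910·(0.961100))/(1+701/18910) = 9299/10000 ≈ 0.929900
step 3 [1.5y] zero: DF = P = 8811/10000 ≈ 0.881100
step 4 [2y] zero: DF = P = 2181/2500 ≈ 0.872400
step 5 [2.5y] swap r/2=1676/44769: DF=(1 − 1676/44769·(0.961100+0.929900+0.881100+0.872400))/(1+1676/44769) = 2081/2500 ≈ 0.832400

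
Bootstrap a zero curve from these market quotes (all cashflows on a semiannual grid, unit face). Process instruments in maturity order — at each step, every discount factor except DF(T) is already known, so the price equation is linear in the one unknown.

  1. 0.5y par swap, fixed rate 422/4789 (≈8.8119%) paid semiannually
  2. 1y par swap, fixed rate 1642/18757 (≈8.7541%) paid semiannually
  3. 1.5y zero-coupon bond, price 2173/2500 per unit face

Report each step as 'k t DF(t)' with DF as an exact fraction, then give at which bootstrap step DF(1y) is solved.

step 1 [0.5y] swap r/2=211/4789: DF=(1 − 211/4789·(0))/(1+211/4789) = 4789/5000 ≈ 0.957800
step 2 [1y] swap r/2=821/18757: DF=(1 − 821/18757·(0.957800))/(1+821/18757) = 9179/10000 ≈ 0.917900
step 3 [1.5y] zero: DF = P = 2173/2500 ≈ 0.869200

1 1/2 4789/5000
2 1 9179/10000
3 3/2 2173/2500
DF(1y) is solved at step 2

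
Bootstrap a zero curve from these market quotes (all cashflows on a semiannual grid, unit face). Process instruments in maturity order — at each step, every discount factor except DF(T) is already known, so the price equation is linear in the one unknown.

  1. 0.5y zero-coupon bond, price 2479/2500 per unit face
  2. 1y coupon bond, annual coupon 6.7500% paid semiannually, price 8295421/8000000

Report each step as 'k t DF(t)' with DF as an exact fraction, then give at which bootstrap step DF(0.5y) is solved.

step 1 [0.5y] zero: DF = P = 2479/2500 ≈ 0.991600
step 2 [1y] bond c/2=27/800: DF=(8295421/8000000 − 27/800·(0.991600))/(1+27/800) = 9707/10000 ≈ 0.970700

1 1/2 2479/2500
2 1 9707/10000
DF(0.5y) is solved at step 1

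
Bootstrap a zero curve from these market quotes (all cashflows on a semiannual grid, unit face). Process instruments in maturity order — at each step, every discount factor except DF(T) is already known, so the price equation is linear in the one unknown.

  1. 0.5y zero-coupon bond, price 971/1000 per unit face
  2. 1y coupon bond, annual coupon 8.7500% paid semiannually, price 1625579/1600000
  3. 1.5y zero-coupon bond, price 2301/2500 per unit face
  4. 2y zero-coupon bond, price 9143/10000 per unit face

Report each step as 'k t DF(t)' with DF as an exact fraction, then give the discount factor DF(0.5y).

1 1/2 971/1000
2 1 9327/10000
3 3/2 2301/2500
4 2 9143/10000
DF(0.5y) = 971/1000 ≈ 0.971000

step 1 [0.5y] zero: DF = P = 971/1000 ≈ 0.971000
step 2 [1y] bond c/2=7/160: DF=(1625579/1600000 − 7/160·(0.971000))/(1+7/160) = 9327/10000 ≈ 0.932700
step 3 [1.5y] zero: DF = P = 2301/2500 ≈ 0.920400
step 4 [2y] zero: DF = P = 9143/10000 ≈ 0.914300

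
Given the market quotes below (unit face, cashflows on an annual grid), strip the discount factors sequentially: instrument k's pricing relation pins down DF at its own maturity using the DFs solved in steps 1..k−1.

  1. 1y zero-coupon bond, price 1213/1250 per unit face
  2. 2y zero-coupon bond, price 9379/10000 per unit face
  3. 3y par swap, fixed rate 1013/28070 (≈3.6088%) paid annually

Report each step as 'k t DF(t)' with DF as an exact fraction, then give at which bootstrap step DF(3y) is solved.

step 1 [1y] zero: DF = P = 1213/1250 ≈ 0.970400
step 2 [2y] zero: DF = P = 9379/10000 ≈ 0.937900
step 3 [3y] swap r/1=1013/28070: DF=(1 − 1013/28070·(0.970400+0.937900))/(1+1013/28070) = 8987/10000 ≈ 0.898700

1 1 1213/1250
2 2 9379/10000
3 3 8987/10000
DF(3y) is solved at step 3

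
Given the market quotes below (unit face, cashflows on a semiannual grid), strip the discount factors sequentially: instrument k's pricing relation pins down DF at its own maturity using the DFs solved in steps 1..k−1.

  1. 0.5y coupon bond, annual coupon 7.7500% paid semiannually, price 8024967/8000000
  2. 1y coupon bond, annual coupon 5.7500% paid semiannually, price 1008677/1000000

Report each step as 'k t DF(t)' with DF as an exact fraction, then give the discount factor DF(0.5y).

step 1 [0.5y] bond c/2=31/800: DF=(8024967/8000000 − 31/800·(0))/(1+31/800) = 9657/10000 ≈ 0.965700
step 2 [1y] bond c/2=23/800: DF=(1008677/1000000 − 23/800·(0.965700))/(1+23/800) = 1907/2000 ≈ 0.953500

1 1/2 9657/10000
2 1 1907/2000
DF(0.5y) = 9657/10000 ≈ 0.965700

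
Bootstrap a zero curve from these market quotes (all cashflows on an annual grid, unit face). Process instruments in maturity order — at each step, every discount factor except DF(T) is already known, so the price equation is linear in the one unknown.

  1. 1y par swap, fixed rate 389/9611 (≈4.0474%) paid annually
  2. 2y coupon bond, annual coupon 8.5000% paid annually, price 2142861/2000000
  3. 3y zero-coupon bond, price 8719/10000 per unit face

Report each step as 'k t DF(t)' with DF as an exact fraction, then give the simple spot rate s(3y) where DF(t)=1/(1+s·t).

step 1 [1y] swap r/1=389/9611: DF=(1 − 389/9611·(0))/(1+389/9611) = 9611/10000 ≈ 0.961100
step 2 [2y] bond c/1=17/200: DF=(2142861/2000000 − 17/200·(0.961100))/(1+17/200) = 4561/5000 ≈ 0.912200
step 3 [3y] zero: DF = P = 8719/10000 ≈ 0.871900

1 1 9611/10000
2 2 4561/5000
3 3 8719/10000
s(3y) = (1/(8719/10000) − 1)/(3) = 427/8719 ≈ 4.8974%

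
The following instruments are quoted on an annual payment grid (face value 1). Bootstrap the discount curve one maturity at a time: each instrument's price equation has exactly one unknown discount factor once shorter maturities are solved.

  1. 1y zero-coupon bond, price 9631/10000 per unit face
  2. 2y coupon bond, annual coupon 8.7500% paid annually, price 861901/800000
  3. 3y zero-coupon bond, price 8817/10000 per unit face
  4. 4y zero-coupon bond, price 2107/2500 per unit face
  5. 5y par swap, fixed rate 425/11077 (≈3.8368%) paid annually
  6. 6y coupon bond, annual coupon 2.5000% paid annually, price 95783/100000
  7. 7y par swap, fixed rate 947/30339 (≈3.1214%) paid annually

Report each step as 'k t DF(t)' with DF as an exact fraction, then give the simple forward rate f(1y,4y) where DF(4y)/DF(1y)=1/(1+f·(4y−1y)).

step 1 [1y] zero: DF = P = 9631/10000 ≈ 0.963100
step 2 [2y] bond c/1=7/80: DF=(861901/800000 − 7/80·(0.963100))/(1+7/80) = 2283/2500 ≈ 0.913200
step 3 [3y] zero: DF = P = 8817/10000 ≈ 0.881700
step 4 [4y] zero: DF = P = 2107/2500 ≈ 0.842800
step 5 [5y] swap r/1=425/11077: DF=(1 − 425/11077·(0.963100+0.913200+0.881700+0.842800))/(1+425/11077) = 83/100 ≈ 0.830000
step 6 [6y] bond c/1=1/40: DF=(95783/100000 − 1/40·(0.963100+0.913200+0.881700+0.842800+0.830000))/(1+1/40) = 1033/1250 ≈ 0.826400
step 7 [7y] swap r/1=947/30339: DF=(1 − 947/30339·(0.963100+0.913200+0.881700+0.842800+0.830000+0.826400))/(1+947/30339) = 4053/5000 ≈ 0.810600

1 1 9631/10000
2 2 2283/2500
3 3 8817/10000
4 4 2107/2500
5 5 83/100
6 6 1033/1250
7 7 4053/5000
f(1y,4y) = ((9631/10000)/(2107/2500) − 1)/(3) = 401/8428 ≈ 4.7579%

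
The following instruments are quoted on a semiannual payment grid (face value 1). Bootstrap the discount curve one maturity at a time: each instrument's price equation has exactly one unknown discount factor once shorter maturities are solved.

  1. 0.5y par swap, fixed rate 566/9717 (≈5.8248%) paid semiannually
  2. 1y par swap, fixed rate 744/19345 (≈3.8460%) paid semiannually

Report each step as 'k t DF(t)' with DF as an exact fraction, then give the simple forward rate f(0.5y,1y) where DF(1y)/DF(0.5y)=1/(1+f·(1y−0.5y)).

step 1 [0.5y] swap r/2=283/9717: DF=(1 − 283/9717·(0))/(1+283/9717) = 9717/10000 ≈ 0.971700
step 2 [1y] swap r/2=372/19345: DF=(1 − 372/19345·(0.971700))/(1+372/19345) = 2407/2500 ≈ 0.962800

1 1/2 9717/10000
2 1 2407/2500
f(0.5y,1y) = ((9717/10000)/(2407/2500) − 1)/(1/2) = 89/4814 ≈ 1.8488%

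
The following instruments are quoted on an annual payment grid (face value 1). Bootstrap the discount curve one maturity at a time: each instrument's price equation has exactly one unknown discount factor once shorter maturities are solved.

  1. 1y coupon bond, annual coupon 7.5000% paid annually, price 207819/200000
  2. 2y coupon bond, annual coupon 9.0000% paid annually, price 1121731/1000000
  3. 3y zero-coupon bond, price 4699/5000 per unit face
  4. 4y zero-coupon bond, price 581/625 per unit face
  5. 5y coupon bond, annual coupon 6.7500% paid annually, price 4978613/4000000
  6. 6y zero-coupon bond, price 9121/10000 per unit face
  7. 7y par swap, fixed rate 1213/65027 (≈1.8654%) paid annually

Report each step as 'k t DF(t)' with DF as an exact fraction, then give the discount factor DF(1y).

1 1 4833/5000
2 2 9493/10000
3 3 4699/5000
4 4 581/625
5 5 4633/5000
6 6 9121/10000
7 7 8787/10000
DF(1y) = 4833/5000 ≈ 0.966600

step 1 [1y] bond c/1=3/40: DF=(207819/200000 − 3/40·(0))/(1+3/40) = 4833/5000 ≈ 0.966600
step 2 [2y] bond c/1=9/100: DF=(1121731/1000000 − 9/100·(0.966600))/(1+9/100) = 9493/10000 ≈ 0.949300
step 3 [3y] zero: DF = P = 4699/5000 ≈ 0.939800
step 4 [4y] zero: DF = P = 581/625 ≈ 0.929600
step 5 [5y] bond c/1=27/400: DF=(4978613/4000000 − 27/400·(0.966600+0.949300+0.939800+0.929600))/(1+27/400) = 4633/5000 ≈ 0.926600
step 6 [6y] zero: DF = P = 9121/10000 ≈ 0.912100
step 7 [7y] swap r/1=1213/65027: DF=(1 − 1213/65027·(0.966600+0.949300+0.939800+0.929600+0.926600+0.912100))/(1+1213/65027) = 8787/10000 ≈ 0.878700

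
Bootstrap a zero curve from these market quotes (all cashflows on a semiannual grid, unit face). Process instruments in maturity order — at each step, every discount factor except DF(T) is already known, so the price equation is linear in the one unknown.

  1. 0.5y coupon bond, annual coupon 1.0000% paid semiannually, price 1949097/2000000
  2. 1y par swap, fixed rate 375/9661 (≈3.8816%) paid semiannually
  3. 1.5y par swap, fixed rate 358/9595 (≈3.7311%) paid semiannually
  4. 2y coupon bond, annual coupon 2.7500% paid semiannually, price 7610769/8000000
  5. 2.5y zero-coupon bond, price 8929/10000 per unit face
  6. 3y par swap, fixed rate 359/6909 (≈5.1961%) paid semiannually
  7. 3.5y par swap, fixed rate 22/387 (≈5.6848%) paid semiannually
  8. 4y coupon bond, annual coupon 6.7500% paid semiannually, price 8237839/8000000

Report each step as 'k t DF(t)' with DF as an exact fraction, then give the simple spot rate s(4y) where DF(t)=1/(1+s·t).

step 1 [0.5y] bond c/2=1/200: DF=(1949097/2000000 − 1/200·(0))/(1+1/200) = 9697/10000 ≈ 0.969700
step 2 [1y] swap r/2=375/19322: DF=(1 − 375/19322·(0.969700))/(1+375/19322) = 77/80 ≈ 0.962500
step 3 [1.5y] swap r/2=179/9595: DF=(1 − 179/9595·(0.969700+0.962500))/(1+179/9595) = 9463/10000 ≈ 0.946300
step 4 [2y] bond c/2=11/800: DF=(7610769/8000000 − 11/800·(0.969700+0.962500+0.946300))/(1+11/800) = 4497/5000 ≈ 0.899400
step 5 [2.5y] zero: DF = P = 8929/10000 ≈ 0.892900
step 6 [3y] swap r/2=359/13818: DF=(1 − 359/13818·(0.969700+0.962500+0.946300+0.899400+0.892900))/(1+359/13818) = 2141/2500 ≈ 0.856400
step 7 [3.5y] swap r/2=11/387: DF=(1 − 11/387·(0.969700+0.962500+0.946300+0.899400+0.892900+0.856400))/(1+11/387) = 2049/2500 ≈ 0.819600
step 8 [4y] bond c/2=27/800: DF=(8237839/8000000 − 27/800·(0.969700+0.962500+0.946300+0.899400+0.892900+0.856400+0.819600))/(1+27/800) = 7889/10000 ≈ 0.788900

1 1/2 9697/10000
2 1 77/80
3 3/2 9463/10000
4 2 4497/5000
5 5/2 8929/10000
6 3 2141/2500
7 7/2 2049/2500
8 4 7889/10000
s(4y) = (1/(7889/10000) − 1)/(4) = 2111/31556 ≈ 6.6897%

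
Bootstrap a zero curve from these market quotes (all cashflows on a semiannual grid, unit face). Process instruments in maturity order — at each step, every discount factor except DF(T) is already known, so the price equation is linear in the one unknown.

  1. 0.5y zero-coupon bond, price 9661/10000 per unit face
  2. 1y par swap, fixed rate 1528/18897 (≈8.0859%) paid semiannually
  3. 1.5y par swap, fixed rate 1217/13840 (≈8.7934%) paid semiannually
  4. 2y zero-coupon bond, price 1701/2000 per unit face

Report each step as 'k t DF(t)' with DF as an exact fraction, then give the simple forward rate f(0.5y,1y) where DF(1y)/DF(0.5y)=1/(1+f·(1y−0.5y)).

1 1/2 9661/10000
2 1 2309/2500
3 3/2 8783/10000
4 2 1701/2000
f(0.5y,1y) = ((9661/10000)/(2309/2500) − 1)/(1/2) = 425/4618 ≈ 9.2031%

step 1 [0.5y] zero: DF = P = 9661/10000 ≈ 0.966100
step 2 [1y] swap r/2=764/18897: DF=(1 − 764/18897·(0.966100))/(1+764/18897) = 2309/2500 ≈ 0.923600
step 3 [1.5y] swap r/2=1217/27680: DF=(1 − 1217/27680·(0.966100+0.923600))/(1+1217/27680) = 8783/10000 ≈ 0.878300
step 4 [2y] zero: DF = P = 1701/2000 ≈ 0.850500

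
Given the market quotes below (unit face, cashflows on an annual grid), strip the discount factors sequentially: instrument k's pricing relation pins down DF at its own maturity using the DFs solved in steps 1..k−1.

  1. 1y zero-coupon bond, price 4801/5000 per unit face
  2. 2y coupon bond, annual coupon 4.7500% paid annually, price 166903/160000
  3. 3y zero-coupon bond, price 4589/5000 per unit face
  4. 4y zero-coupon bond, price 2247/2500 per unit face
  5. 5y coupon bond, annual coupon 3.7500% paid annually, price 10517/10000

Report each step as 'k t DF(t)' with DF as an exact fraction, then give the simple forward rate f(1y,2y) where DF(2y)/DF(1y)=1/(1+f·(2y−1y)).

step 1 [1y] zero: DF = P = 4801/5000 ≈ 0.960200
step 2 [2y] bond c/1=19/400: DF=(166903/160000 − 19/400·(0.960200))/(1+19/400) = 9523/10000 ≈ 0.952300
step 3 [3y] zero: DF = P = 4589/5000 ≈ 0.917800
step 4 [4y] zero: DF = P = 2247/2500 ≈ 0.898800
step 5 [5y] bond c/1=3/80: DF=(10517/10000 − 3/80·(0.960200+0.952300+0.917800+0.898800))/(1+3/80) = 8789/10000 ≈ 0.878900

1 1 4801/5000
2 2 9523/10000
3 3 4589/5000
4 4 2247/2500
5 5 8789/10000
f(1y,2y) = ((4801/5000)/(9523/10000) − 1)/(1) = 79/9523 ≈ 0.8296%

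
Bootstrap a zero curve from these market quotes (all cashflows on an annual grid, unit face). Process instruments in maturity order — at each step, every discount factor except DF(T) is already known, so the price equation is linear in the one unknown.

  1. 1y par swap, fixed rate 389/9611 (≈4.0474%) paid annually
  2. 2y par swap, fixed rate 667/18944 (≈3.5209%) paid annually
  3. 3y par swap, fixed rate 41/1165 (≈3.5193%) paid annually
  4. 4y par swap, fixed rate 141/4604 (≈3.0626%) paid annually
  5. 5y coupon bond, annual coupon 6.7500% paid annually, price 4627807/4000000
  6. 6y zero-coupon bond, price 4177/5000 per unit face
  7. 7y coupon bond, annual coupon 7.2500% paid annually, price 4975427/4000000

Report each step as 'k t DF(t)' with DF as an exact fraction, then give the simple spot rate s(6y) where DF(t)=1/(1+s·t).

step 1 [1y] swap r/1=389/9611: DF=(1 − 389/9611·(0))/(1+389/9611) = 9611/10000 ≈ 0.961100
step 2 [2y] swap r/1=667/18944: DF=(1 − 667/18944·(0.961100))/(1+667/18944) = 9333/10000 ≈ 0.933300
step 3 [3y] swap r/1=41/1165: DF=(1 − 41/1165·(0.961100+0.933300))/(1+41/1165) = 1127/1250 ≈ 0.901600
step 4 [4y] swap r/1=141/4604: DF=(1 − 141/4604·(0.961100+0.933300+0.901600))/(1+141/4604) = 1109/1250 ≈ 0.887200
step 5 [5y] bond c/1=27/400: DF=(4627807/4000000 − 27/400·(0.961100+0.933300+0.901600+0.887200))/(1+27/400) = 8509/10000 ≈ 0.850900
step 6 [6y] zero: DF = P = 4177/5000 ≈ 0.835400
step 7 [7y] bond c/1=29/400: DF=(4975427/4000000 − 29/400·(0.961100+0.933300+0.901600+0.887200+0.850900+0.835400))/(1+29/400) = 498/625 ≈ 0.796800

1 1 9611/10000
2 2 9333/10000
3 3 1127/1250
4 4 1109/1250
5 5 8509/10000
6 6 4177/5000
7 7 498/625
s(6y) = (1/(4177/5000) − 1)/(6) = 823/25062 ≈ 3.2839%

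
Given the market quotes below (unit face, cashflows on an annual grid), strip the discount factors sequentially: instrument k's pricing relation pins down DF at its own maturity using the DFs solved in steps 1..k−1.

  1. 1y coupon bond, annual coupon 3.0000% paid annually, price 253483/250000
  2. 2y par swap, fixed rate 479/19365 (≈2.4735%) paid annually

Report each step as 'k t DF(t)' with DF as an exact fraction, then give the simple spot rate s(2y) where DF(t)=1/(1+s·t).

step 1 [1y] bond c/1=3/100: DF=(253483/250000 − 3/100·(0))/(1+3/100) = 2461/2500 ≈ 0.984400
step 2 [2y] swap r/1=479/19365: DF=(1 − 479/19365·(0.984400))/(1+479/19365) = 9521/10000 ≈ 0.952100

1 1 2461/2500
2 2 9521/10000
s(2y) = (1/(9521/10000) − 1)/(2) = 479/19042 ≈ 2.5155%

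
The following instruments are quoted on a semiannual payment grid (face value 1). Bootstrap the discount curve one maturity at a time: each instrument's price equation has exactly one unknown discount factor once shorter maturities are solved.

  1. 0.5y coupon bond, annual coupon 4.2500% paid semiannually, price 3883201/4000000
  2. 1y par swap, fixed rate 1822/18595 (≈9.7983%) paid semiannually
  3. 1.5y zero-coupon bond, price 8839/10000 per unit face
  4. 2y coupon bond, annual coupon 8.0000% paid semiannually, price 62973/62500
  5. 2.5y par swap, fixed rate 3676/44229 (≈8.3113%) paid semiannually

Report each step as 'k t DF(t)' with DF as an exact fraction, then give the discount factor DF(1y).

step 1 [0.5y] bond c/2=17/800: DF=(3883201/4000000 − 17/800·(0))/(1+17/800) = 4753/5000 ≈ 0.950600
step 2 [1y] swap r/2=911/18595: DF=(1 − 911/18595·(0.950600))/(1+911/18595) = 9089/10000 ≈ 0.908900
step 3 [1.5y] zero: DF = P = 8839/10000 ≈ 0.883900
step 4 [2y] bond c/2=1/25: DF=(62973/62500 − 1/25·(0.950600+0.908900+0.883900))/(1+1/25) = 8633/10000 ≈ 0.863300
step 5 [2.5y] swap r/2=1838/44229: DF=(1 − 1838/44229·(0.950600+0.908900+0.883900+0.863300))/(1+1838/44229) = 4081/5000 ≈ 0.816200

1 1/2 4753/5000
2 1 9089/10000
3 3/2 8839/10000
4 2 8633/10000
5 5/2 4081/5000
DF(1y) = 9089/10000 ≈ 0.908900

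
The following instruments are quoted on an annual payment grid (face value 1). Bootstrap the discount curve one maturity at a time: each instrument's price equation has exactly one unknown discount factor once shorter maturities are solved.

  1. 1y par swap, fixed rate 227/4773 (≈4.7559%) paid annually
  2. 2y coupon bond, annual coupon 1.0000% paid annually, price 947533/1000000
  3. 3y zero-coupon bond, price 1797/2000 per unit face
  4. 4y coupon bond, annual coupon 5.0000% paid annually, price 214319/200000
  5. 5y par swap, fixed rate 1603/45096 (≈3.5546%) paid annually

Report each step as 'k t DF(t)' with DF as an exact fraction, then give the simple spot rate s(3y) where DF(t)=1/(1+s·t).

step 1 [1y] swap r/1=227/4773: DF=(1 − 227/4773·(0))/(1+227/4773) = 4773/5000 ≈ 0.954600
step 2 [2y] bond c/1=1/100: DF=(947533/1000000 − 1/100·(0.954600))/(1+1/100) = 9287/10000 ≈ 0.928700
step 3 [3y] zero: DF = P = 1797/2000 ≈ 0.898500
step 4 [4y] bond c/1=1/20: DF=(214319/200000 − 1/20·(0.954600+0.928700+0.898500))/(1+1/20) = 8881/10000 ≈ 0.888100
step 5 [5y] swap r/1=1603/45096: DF=(1 − 1603/45096·(0.954600+0.928700+0.898500+0.888100))/(1+1603/45096) = 8397/10000 ≈ 0.839700

1 1 4773/5000
2 2 9287/10000
3 3 1797/2000
4 4 8881/10000
5 5 8397/10000
s(3y) = (1/(1797/2000) − 1)/(3) = 203/5391 ≈ 3.7655%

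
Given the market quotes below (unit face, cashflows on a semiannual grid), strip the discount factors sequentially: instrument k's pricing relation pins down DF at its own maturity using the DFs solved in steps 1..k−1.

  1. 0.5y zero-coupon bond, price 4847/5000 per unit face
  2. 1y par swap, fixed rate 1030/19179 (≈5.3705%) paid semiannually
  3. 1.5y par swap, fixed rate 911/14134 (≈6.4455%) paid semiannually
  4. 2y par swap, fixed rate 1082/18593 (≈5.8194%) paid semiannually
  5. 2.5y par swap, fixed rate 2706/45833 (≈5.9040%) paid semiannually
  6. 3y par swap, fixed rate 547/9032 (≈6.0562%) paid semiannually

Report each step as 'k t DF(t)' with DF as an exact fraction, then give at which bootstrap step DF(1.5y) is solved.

step 1 [0.5y] zero: DF = P = 4847/5000 ≈ 0.969400
step 2 [1y] swap r/2=515/19179: DF=(1 − 515/19179·(0.969400))/(1+515/19179) = 1897/2000 ≈ 0.948500
step 3 [1.5y] swap r/2=911/28268: DF=(1 − 911/28268·(0.969400+0.948500))/(1+911/28268) = 9089/10000 ≈ 0.908900
step 4 [2y] swap r/2=541/18593: DF=(1 − 541/18593·(0.969400+0.948500+0.908900))/(1+541/18593) = 4459/5000 ≈ 0.891800
step 5 [2.5y] swap r/2=1353/45833: DF=(1 − 1353/45833·(0.969400+0.948500+0.908900+0.891800))/(1+1353/45833) = 8647/10000 ≈ 0.864700
step 6 [3y] swap r/2=547/18064: DF=(1 − 547/18064·(0.969400+0.948500+0.908900+0.891800+0.864700))/(1+547/18064) = 8359/10000 ≈ 0.835900

1 1/2 4847/5000
2 1 1897/2000
3 3/2 9089/10000
4 2 4459/5000
5 5/2 8647/10000
6 3 8359/10000
DF(1.5y) is solved at step 3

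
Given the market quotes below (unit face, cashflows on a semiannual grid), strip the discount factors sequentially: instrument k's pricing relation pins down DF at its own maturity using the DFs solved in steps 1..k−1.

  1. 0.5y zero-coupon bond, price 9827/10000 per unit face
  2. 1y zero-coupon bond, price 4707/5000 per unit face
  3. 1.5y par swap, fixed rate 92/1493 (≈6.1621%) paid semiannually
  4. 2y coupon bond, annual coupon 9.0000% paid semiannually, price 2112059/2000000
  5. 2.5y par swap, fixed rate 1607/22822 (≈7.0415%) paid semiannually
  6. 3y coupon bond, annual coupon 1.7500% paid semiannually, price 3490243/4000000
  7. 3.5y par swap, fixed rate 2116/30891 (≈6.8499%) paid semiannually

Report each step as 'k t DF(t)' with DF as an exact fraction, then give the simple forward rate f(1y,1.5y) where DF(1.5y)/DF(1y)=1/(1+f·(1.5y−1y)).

step 1 [0.5y] zero: DF = P = 9827/10000 ≈ 0.982700
step 2 [1y] zero: DF = P = 4707/5000 ≈ 0.941400
step 3 [1.5y] swap r/2=46/1493: DF=(1 − 46/1493·(0.982700+0.941400))/(1+46/1493) = 4563/5000 ≈ 0.912600
step 4 [2y] bond c/2=9/200: DF=(2112059/2000000 − 9/200·(0.982700+0.941400+0.912600))/(1+9/200) = 2221/2500 ≈ 0.888400
step 5 [2.5y] swap r/2=1607/45644: DF=(1 − 1607/45644·(0.982700+0.941400+0.912600+0.888400))/(1+1607/45644) = 8393/10000 ≈ 0.839300
step 6 [3y] bond c/2=7/800: DF=(3490243/4000000 − 7/800·(0.982700+0.941400+0.912600+0.888400+0.839300))/(1+7/800) = 4127/5000 ≈ 0.825400
step 7 [3.5y] swap r/2=1058/30891: DF=(1 − 1058/30891·(0.982700+0.941400+0.912600+0.888400+0.839300+0.825400))/(1+1058/30891) = 1971/2500 ≈ 0.788400

1 1/2 9827/10000
2 1 4707/5000
3 3/2 4563/5000
4 2 2221/2500
5 5/2 8393/10000
6 3 4127/5000
7 7/2 1971/2500
f(1y,1.5y) = ((4707/5000)/(4563/5000) − 1)/(1/2) = 32/507 ≈ 6.3116%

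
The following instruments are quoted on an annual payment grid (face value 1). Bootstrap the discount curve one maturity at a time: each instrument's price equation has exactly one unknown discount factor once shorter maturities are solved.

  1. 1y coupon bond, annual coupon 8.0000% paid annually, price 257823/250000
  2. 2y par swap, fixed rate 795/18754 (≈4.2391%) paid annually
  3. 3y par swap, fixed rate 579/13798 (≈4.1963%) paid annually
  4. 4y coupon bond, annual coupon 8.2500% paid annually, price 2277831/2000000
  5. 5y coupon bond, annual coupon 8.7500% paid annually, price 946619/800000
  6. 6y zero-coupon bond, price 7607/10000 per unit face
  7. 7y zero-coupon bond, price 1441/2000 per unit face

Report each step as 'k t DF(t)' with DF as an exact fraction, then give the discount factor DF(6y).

1 1 9549/10000
2 2 1841/2000
3 3 4421/5000
4 4 4209/5000
5 5 7983/10000
6 6 7607/10000
7 7 1441/2000
DF(6y) = 7607/10000 ≈ 0.760700

step 1 [1y] bond c/1=2/25: DF=(257823/250000 − 2/25·(0))/(1+2/25) = 9549/10000 ≈ 0.954900
step 2 [2y] swap r/1=795/18754: DF=(1 − 795/18754·(0.954900))/(1+795/18754) = 1841/2000 ≈ 0.920500
step 3 [3y] swap r/1=579/13798: DF=(1 − 579/13798·(0.954900+0.920500))/(1+579/13798) = 4421/5000 ≈ 0.884200
step 4 [4y] bond c/1=33/400: DF=(2277831/2000000 − 33/400·(0.954900+0.920500+0.884200))/(1+33/400) = 4209/5000 ≈ 0.841800
step 5 [5y] bond c/1=7/80: DF=(946619/800000 − 7/80·(0.954900+0.920500+0.884200+0.841800))/(1+7/80) = 7983/10000 ≈ 0.798300
step 6 [6y] zero: DF = P = 7607/10000 ≈ 0.760700
step 7 [7y] zero: DF = P = 1441/2000 ≈ 0.720500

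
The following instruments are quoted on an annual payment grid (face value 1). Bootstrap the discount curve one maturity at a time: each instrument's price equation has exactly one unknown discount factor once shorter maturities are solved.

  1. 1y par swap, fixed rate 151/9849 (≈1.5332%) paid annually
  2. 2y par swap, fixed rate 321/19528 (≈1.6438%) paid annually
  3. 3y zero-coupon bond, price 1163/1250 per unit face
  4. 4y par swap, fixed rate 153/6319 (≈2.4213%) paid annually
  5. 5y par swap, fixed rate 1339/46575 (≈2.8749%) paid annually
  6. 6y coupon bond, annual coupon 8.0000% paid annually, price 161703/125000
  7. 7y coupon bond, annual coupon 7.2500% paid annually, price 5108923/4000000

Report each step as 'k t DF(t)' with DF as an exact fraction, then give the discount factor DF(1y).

1 1 9849/10000
2 2 9679/10000
3 3 1163/1250
4 4 4541/5000
5 5 8661/10000
6 6 533/625
7 7 1023/1250
DF(1y) = 9849/10000 ≈ 0.984900

step 1 [1y] swap r/1=151/9849: DF=(1 − 151/9849·(0))/(1+151/9849) = 9849/10000 ≈ 0.984900
step 2 [2y] swap r/1=321/19528: DF=(1 − 321/19528·(0.984900))/(1+321/19528) = 9679/10000 ≈ 0.967900
step 3 [3y] zero: DF = P = 1163/1250 ≈ 0.930400
step 4 [4y] swap r/1=153/6319: DF=(1 − 153/6319·(0.984900+0.967900+0.930400))/(1+153/6319) = 4541/5000 ≈ 0.908200
step 5 [5y] swap r/1=1339/46575: DF=(1 − 1339/46575·(0.984900+0.967900+0.930400+0.908200))/(1+1339/46575) = 8661/10000 ≈ 0.866100
step 6 [6y] bond c/1=2/25: DF=(161703/125000 − 2/25·(0.984900+0.967900+0.930400+0.908200+0.866100))/(1+2/25) = 533/625 ≈ 0.852800
step 7 [7y] bond c/1=29/400: DF=(5108923/4000000 − 29/400·(0.984900+0.967900+0.930400+0.908200+0.866100+0.852800))/(1+29/400) = 1023/1250 ≈ 0.818400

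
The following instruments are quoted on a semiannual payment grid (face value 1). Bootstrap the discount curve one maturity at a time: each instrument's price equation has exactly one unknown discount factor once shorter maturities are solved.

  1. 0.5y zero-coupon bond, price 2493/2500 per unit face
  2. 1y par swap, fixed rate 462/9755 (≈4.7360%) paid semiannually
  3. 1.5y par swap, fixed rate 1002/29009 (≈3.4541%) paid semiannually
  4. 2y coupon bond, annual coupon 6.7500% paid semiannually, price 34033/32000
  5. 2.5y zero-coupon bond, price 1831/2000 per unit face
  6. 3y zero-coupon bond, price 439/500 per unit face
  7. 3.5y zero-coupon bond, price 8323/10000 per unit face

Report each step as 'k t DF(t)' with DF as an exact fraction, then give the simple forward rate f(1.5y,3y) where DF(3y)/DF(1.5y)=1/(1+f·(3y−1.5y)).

1 1/2 2493/2500
2 1 4769/5000
3 3/2 9499/10000
4 2 9341/10000
5 5/2 1831/2000
6 3 439/500
7 7/2 8323/10000
f(1.5y,3y) = ((9499/10000)/(439/500) − 1)/(3/2) = 719/13170 ≈ 5.4594%

step 1 [0.5y] zero: DF = P = 2493/2500 ≈ 0.997200
step 2 [1y] swap r/2=231/9755: DF=(1 − 231/9755·(0.997200))/(1+231/9755) = 4769/5000 ≈ 0.953800
step 3 [1.5y] swap r/2=501/29009: DF=(1 − 501/29009·(0.997200+0.953800))/(1+501/29009) = 9499/10000 ≈ 0.949900
step 4 [2y] bond c/2=27/800: DF=(34033/32000 − 27/800·(0.997200+0.953800+0.949900))/(1+27/800) = 9341/10000 ≈ 0.934100
step 5 [2.5y] zero: DF = P = 1831/2000 ≈ 0.915500
step 6 [3y] zero: DF = P = 439/500 ≈ 0.878000
step 7 [3.5y] zero: DF = P = 8323/10000 ≈ 0.832300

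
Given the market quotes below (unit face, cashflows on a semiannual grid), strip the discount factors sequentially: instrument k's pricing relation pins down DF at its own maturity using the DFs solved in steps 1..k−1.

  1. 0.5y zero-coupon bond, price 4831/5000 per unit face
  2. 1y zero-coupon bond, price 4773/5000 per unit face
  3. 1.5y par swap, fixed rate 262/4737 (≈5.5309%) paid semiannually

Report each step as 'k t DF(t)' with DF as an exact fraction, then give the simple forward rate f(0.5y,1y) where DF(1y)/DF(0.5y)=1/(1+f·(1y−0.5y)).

step 1 [0.5y] zero: DF = P = 4831/5000 ≈ 0.966200
step 2 [1y] zero: DF = P = 4773/5000 ≈ 0.954600
step 3 [1.5y] swap r/2=131/4737: DF=(1 − 131/4737·(0.966200+0.954600))/(1+131/4737) = 4607/5000 ≈ 0.921400

1 1/2 4831/5000
2 1 4773/5000
3 3/2 4607/5000
f(0.5y,1y) = ((4831/5000)/(4773/5000) − 1)/(1/2) = 116/4773 ≈ 2.4303%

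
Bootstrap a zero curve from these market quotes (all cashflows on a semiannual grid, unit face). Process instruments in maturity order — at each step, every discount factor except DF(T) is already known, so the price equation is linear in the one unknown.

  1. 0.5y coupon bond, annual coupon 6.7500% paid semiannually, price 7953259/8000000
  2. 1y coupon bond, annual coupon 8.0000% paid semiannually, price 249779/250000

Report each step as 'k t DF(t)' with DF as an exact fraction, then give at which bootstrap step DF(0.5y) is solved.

1 1/2 9617/10000
2 1 9237/10000
DF(0.5y) is solved at step 1

step 1 [0.5y] bond c/2=27/800: DF=(7953259/8000000 − 27/800·(0))/(1+27/800) = 9617/10000 ≈ 0.961700
step 2 [1y] bond c/2=1/25: DF=(249779/250000 − 1/25·(0.961700))/(1+1/25) = 9237/10000 ≈ 0.923700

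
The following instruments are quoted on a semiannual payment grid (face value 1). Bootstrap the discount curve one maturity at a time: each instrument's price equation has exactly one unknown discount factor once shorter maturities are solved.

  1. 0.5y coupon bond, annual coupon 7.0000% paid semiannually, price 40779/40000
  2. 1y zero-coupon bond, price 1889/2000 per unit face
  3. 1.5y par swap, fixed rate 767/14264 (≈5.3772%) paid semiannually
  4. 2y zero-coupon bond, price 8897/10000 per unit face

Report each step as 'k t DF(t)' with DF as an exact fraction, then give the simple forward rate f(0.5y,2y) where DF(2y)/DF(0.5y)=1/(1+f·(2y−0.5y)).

step 1 [0.5y] bond c/2=7/200: DF=(40779/40000 − 7/200·(0))/(1+7/200) = 197/200 ≈ 0.985000
step 2 [1y] zero: DF = P = 1889/2000 ≈ 0.944500
step 3 [1.5y] swap r/2=767/28528: DF=(1 − 767/28528·(0.985000+0.944500))/(1+767/28528) = 9233/10000 ≈ 0.923300
step 4 [2y] zero: DF = P = 8897/10000 ≈ 0.889700

1 1/2 197/200
2 1 1889/2000
3 3/2 9233/10000
4 2 8897/10000
f(0.5y,2y) = ((197/200)/(8897/10000) − 1)/(3/2) = 1906/26691 ≈ 7.1410%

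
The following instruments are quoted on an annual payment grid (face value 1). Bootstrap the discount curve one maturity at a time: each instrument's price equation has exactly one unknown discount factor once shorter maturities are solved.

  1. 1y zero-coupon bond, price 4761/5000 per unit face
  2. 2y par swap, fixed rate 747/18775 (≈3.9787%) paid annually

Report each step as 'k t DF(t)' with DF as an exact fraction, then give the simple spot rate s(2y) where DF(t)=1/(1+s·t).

step 1 [1y] zero: DF = P = 4761/5000 ≈ 0.952200
step 2 [2y] swap r/1=747/18775: DF=(1 − 747/18775·(0.952200))/(1+747/18775) = 9253/10000 ≈ 0.925300

1 1 4761/5000
2 2 9253/10000
s(2y) = (1/(9253/10000) − 1)/(2) = 747/18506 ≈ 4.0365%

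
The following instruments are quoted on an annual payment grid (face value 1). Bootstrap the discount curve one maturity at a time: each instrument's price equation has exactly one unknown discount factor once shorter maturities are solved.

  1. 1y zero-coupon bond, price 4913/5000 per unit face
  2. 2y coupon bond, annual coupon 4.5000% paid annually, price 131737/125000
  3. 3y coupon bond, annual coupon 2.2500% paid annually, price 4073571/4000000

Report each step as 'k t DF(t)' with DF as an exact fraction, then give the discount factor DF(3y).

step 1 [1y] zero: DF = P = 4913/5000 ≈ 0.982600
step 2 [2y] bond c/1=9/200: DF=(131737/125000 − 9/200·(0.982600))/(1+9/200) = 4831/5000 ≈ 0.966200
step 3 [3y] bond c/1=9/400: DF=(4073571/4000000 − 9/400·(0.982600+0.966200))/(1+9/400) = 9531/10000 ≈ 0.953100

1 1 4913/5000
2 2 4831/5000
3 3 9531/10000
DF(3y) = 9531/10000 ≈ 0.953100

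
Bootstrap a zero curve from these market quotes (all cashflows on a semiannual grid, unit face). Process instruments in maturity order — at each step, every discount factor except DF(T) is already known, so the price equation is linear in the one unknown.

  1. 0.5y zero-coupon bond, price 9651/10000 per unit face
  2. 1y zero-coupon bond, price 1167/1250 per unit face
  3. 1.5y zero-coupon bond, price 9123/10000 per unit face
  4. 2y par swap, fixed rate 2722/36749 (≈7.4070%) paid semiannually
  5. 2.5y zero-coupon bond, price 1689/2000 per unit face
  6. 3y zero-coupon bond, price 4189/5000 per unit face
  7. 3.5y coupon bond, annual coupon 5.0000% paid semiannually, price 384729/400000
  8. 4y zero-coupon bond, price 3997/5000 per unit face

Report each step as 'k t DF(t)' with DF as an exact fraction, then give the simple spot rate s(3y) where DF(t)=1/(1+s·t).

step 1 [0.5y] zero: DF = P = 9651/10000 ≈ 0.965100
step 2 [1y] zero: DF = P = 1167/1250 ≈ 0.933600
step 3 [1.5y] zero: DF = P = 9123/10000 ≈ 0.912300
step 4 [2y] swap r/2=1361/36749: DF=(1 − 1361/36749·(0.965100+0.933600+0.912300))/(1+1361/36749) = 8639/10000 ≈ 0.863900
step 5 [2.5y] zero: DF = P = 1689/2000 ≈ 0.844500
step 6 [3y] zero: DF = P = 4189/5000 ≈ 0.837800
step 7 [3.5y] bond c/2=1/40: DF=(384729/400000 − 1/40·(0.965100+0.933600+0.912300+0.863900+0.844500+0.837800))/(1+1/40) = 8077/10000 ≈ 0.807700
step 8 [4y] zero: DF = P = 3997/5000 ≈ 0.799400

1 1/2 9651/10000
2 1 1167/1250
3 3/2 9123/10000
4 2 8639/10000
5 5/2 1689/2000
6 3 4189/5000
7 7/2 8077/10000
8 4 3997/5000
s(3y) = (1/(4189/5000) − 1)/(3) = 811/12567 ≈ 6.4534%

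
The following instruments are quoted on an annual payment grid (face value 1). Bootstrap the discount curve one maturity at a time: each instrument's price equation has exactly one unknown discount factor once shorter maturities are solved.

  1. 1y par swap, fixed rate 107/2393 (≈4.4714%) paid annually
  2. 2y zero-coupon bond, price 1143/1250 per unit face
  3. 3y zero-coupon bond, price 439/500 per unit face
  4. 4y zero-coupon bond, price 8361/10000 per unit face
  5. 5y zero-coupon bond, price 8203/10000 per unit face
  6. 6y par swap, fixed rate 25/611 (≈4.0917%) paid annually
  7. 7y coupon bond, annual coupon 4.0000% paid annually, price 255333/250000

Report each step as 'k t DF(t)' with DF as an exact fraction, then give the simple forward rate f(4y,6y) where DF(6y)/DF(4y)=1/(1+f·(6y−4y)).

step 1 [1y] swap r/1=107/2393: DF=(1 − 107/2393·(0))/(1+107/2393) = 2393/2500 ≈ 0.957200
step 2 [2y] zero: DF = P = 1143/1250 ≈ 0.914400
step 3 [3y] zero: DF = P = 439/500 ≈ 0.878000
step 4 [4y] zero: DF = P = 8361/10000 ≈ 0.836100
step 5 [5y] zero: DF = P = 8203/10000 ≈ 0.820300
step 6 [6y] swap r/1=25/611: DF=(1 − 25/611·(0.957200+0.914400+0.878000+0.836100+0.820300))/(1+25/611) = 63/80 ≈ 0.787500
step 7 [7y] bond c/1=1/25: DF=(255333/250000 − 1/25·(0.957200+0.914400+0.878000+0.836100+0.820300+0.787500))/(1+1/25) = 7823/10000 ≈ 0.782300

1 1 2393/2500
2 2 1143/1250
3 3 439/500
4 4 8361/10000
5 5 8203/10000
6 6 63/80
7 7 7823/10000
f(4y,6y) = ((8361/10000)/(63/80) − 1)/(2) = 27/875 ≈ 3.0857%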